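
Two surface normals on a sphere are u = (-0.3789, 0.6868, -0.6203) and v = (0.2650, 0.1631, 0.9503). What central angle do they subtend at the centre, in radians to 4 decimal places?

2.1869 rad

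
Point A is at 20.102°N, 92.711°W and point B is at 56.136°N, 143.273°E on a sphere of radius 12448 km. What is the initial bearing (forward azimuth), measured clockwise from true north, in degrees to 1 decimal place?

With φ₁ = 0.3508, φ₂ = 0.9798, Δλ = -2.1645 rad, the forward-azimuth formula gives
θ = atan2( sin Δλ cos φ₂ , cos φ₁ sin φ₂ − sin φ₁ cos φ₂ cos Δλ ) = atan2(-0.4619, 0.8869) = -27.51°.
Adding 360° brings this into [0°, 360°): 332.5°.

332.5°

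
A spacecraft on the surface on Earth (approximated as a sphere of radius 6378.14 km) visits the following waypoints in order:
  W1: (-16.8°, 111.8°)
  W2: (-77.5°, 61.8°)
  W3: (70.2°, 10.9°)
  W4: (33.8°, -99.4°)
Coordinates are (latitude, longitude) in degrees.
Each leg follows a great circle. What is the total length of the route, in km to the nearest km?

31280 km

Leg W1→W2: central angle 1.1424 rad, distance 7286.7 km.
Leg W2→W3: central angle 2.6308 rad, distance 16779.4 km.
Leg W3→W4: central angle 1.1310 rad, distance 7213.7 km.
Total: 7286.7 + 16779.4 + 7213.7 ≈ 31280 km.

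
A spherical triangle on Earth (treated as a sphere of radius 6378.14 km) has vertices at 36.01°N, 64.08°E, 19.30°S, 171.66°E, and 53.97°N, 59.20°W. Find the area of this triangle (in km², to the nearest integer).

108498490 km²

Side lengths (central angles): a = 2.2366, b = 1.3548, c = 2.0097 rad; semiperimeter s = 2.8005.
By l'Huilier's theorem, tan(E/4) = √[tan(s/2) tan((s−a)/2) tan((s−b)/2) tan((s−c)/2)], giving spherical excess E = 2.6671 rad.
Area = E·R² = 2.6671 × (6378.14)² ≈ 108498490 km².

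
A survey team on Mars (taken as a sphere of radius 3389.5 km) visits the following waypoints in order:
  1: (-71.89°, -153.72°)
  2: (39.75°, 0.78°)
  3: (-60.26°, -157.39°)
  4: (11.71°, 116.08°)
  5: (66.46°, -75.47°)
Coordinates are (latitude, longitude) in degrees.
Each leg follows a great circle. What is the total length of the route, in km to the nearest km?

29617 km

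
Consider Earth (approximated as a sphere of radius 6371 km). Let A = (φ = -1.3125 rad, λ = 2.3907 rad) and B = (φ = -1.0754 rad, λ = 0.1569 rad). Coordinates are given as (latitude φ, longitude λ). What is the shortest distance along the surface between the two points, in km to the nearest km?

4350 km

In radians: φ₁ = -1.3125, φ₂ = -1.0754, Δλ = -127.987° = -2.2338 rad.
Haversine: a = sin²(Δφ/2) + cos φ₁ cos φ₂ sin²(Δλ/2) = 0.0140 + (0.2554)(0.4754)(0.8077) = 0.11207.
Central angle c = 2·arcsin(√a) = 0.68272 rad.
Distance = R·c = 6371 × 0.6827 ≈ 4350 km.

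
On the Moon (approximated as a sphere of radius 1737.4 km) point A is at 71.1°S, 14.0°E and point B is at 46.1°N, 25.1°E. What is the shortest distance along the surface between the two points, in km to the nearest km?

3562 km

With latitudes φ₁ = -71.100°, φ₂ = 46.100° and longitude difference Δλ = 11.100°:
cos c = sin φ₁ sin φ₂ + cos φ₁ cos φ₂ cos Δλ = (-0.9461)(0.7206) + (0.3239)(0.6934)(0.9813) = -0.46130,
so c = arccos(-0.46130) = 2.05026 rad.
Distance = R·c = 1737.4 × 2.0503 ≈ 3562 km.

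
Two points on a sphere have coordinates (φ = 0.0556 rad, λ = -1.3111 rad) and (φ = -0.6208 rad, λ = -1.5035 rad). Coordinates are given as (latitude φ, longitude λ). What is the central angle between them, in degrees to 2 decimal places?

Let φ₁ = 0.0556 rad, φ₂ = -0.6208 rad, and Δλ = -0.1924 rad.
cos c = sin φ₁ sin φ₂ + cos φ₁ cos φ₂ cos Δλ = (0.0556)(-0.5817) + (0.9985)(0.8134)(0.9815) = 0.76485,
so c = arccos(0.76485) = 0.69999 rad.
So the angular separation is 40.11°.

40.11°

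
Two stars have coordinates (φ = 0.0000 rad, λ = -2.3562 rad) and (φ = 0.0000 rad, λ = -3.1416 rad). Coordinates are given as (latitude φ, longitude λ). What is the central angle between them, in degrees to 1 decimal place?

Let φ₁ = 0.0000 rad, φ₂ = 0.0000 rad, and Δλ = -0.7854 rad.
cos c = sin φ₁ sin φ₂ + cos φ₁ cos φ₂ cos Δλ = (0.0000)(0.0000) + (1.0000)(1.0000)(0.7071) = 0.70711,
so c = arccos(0.70711) = 0.78540 rad.
So the angular separation is 45.0°.

45.0°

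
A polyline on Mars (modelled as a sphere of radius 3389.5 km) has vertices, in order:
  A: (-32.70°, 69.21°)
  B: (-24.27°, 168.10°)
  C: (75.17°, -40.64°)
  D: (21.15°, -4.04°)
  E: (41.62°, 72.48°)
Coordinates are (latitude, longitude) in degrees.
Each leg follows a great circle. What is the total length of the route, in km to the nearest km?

19797 km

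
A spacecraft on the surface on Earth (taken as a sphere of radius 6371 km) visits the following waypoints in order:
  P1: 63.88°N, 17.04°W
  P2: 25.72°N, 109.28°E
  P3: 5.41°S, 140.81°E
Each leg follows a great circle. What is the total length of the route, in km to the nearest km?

13871 km

Leg P1→P2: central angle 1.4154 rad, distance 9017.8 km.
Leg P2→P3: central angle 0.7618 rad, distance 4853.5 km.
Total: 9017.8 + 4853.5 ≈ 13871 km.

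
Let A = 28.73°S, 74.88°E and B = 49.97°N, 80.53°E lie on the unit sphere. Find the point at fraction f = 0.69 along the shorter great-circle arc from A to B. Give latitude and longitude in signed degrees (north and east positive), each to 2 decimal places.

Central angle δ = 1.3764 rad. Interpolating on the sphere with fraction f = 0.69:
P = [sin((1−f)δ)·A + sin(fδ)·B] / sin δ = 0.4218·A + 0.8289·B in Cartesian coordinates,
giving P = (0.1842, 0.8829, 0.4319), i.e. latitude 25.59°, longitude 78.22°.

25.59°, 78.22°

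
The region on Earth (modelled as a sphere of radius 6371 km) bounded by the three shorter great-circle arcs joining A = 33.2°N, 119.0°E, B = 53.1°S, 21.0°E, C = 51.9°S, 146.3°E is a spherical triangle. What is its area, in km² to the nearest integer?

54679204 km²

Side lengths (central angles): a = 1.1426, b = 1.5429, c = 2.1034 rad; semiperimeter s = 2.3945.
By l'Huilier's theorem, tan(E/4) = √[tan(s/2) tan((s−a)/2) tan((s−b)/2) tan((s−c)/2)], giving spherical excess E = 1.3471 rad.
Area = E·R² = 1.3471 × (6371)² ≈ 54679204 km².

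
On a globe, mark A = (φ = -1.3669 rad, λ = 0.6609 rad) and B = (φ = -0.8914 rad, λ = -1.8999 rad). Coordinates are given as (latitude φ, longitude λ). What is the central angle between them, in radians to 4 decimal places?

0.8560 rad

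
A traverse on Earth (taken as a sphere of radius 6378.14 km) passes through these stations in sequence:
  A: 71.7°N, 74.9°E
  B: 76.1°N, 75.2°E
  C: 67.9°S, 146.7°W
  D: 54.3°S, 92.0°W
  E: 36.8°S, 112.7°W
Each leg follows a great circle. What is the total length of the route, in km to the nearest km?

24552 km

Leg A→B: central angle 0.0768 rad, distance 489.9 km.
Leg B→C: central angle 2.8827 rad, distance 18386.1 km.
Leg C→D: central angle 0.4964 rad, distance 3166.4 km.
Leg D→E: central angle 0.3936 rad, distance 2510.1 km.
Total: 489.9 + 18386.1 + 3166.4 + 2510.1 ≈ 24552 km.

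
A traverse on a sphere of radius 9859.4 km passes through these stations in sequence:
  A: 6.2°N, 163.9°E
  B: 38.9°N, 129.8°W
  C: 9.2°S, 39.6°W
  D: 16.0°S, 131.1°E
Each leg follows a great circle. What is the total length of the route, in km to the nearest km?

Leg A→B: central angle 1.1823 rad, distance 11656.7 km.
Leg B→C: central angle 1.6741 rad, distance 16505.2 km.
Leg C→D: central angle 2.6733 rad, distance 26357.4 km.
Total: 11656.7 + 16505.2 + 26357.4 ≈ 54519 km.

54519 km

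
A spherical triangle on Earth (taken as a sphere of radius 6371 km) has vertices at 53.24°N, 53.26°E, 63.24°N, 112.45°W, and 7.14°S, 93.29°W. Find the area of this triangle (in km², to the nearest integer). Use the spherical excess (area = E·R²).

27850926 km²

Side lengths (central angles): a = 1.2545, b = 2.2081, c = 1.0993 rad; semiperimeter s = 2.2810.
By l'Huilier's theorem, tan(E/4) = √[tan(s/2) tan((s−a)/2) tan((s−b)/2) tan((s−c)/2)], giving spherical excess E = 0.6862 rad.
Area = E·R² = 0.6862 × (6371)² ≈ 27850926 km².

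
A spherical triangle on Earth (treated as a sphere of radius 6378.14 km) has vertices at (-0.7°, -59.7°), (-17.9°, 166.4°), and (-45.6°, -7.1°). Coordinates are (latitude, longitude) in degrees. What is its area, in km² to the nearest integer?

89598094 km²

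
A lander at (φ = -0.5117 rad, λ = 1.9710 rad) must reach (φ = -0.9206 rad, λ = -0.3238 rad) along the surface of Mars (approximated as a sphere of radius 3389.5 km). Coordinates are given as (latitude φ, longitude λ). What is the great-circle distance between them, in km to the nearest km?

In radians: φ₁ = -0.5117, φ₂ = -0.9206, Δλ = -131.482° = -2.2948 rad.
Haversine: a = sin²(Δφ/2) + cos φ₁ cos φ₂ sin²(Δλ/2) = 0.0412 + (0.8719)(0.6053)(0.8312) = 0.47993.
Central angle c = 2·arcsin(√a) = 1.53065 rad.
Distance = R·c = 3389.5 × 1.5306 ≈ 5188 km.

5188 km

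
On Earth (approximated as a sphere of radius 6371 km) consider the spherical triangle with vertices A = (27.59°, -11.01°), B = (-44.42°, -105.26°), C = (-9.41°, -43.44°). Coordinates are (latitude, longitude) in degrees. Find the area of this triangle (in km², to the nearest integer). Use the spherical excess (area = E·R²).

Side lengths (central angles): a = 1.1072, b = 0.8469, c = 1.9510 rad; semiperimeter s = 1.9525.
By l'Huilier's theorem, tan(E/4) = √[tan(s/2) tan((s−a)/2) tan((s−b)/2) tan((s−c)/2)], giving spherical excess E = 0.0721 rad.
Area = E·R² = 0.0721 × (6371)² ≈ 2925975 km².

2925975 km²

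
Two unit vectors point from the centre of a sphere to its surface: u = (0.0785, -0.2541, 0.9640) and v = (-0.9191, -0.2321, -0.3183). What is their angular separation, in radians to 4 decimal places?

u·v = -0.3200; |u| = 1.0000, |v| = 1.0000.
cos θ = (u·v)/(|u||v|) = -0.3200, so θ = 1.8965 rad.

1.8965 rad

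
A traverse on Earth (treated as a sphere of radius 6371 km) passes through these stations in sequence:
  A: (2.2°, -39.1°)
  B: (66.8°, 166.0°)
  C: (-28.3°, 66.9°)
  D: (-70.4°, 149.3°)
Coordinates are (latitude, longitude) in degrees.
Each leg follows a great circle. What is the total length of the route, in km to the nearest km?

32142 km

Leg A→B: central angle 1.8978 rad, distance 12090.8 km.
Leg B→C: central angle 2.0836 rad, distance 13274.5 km.
Leg C→D: central angle 1.0637 rad, distance 6776.5 km.
Total: 12090.8 + 13274.5 + 6776.5 ≈ 32142 km.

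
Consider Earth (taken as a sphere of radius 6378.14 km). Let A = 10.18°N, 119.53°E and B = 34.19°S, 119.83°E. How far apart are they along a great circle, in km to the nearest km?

4939 km

In radians: φ₁ = 0.1777, φ₂ = -0.5967, Δλ = 0.300° = 0.0052 rad.
cos c = sin φ₁ sin φ₂ + cos φ₁ cos φ₂ cos Δλ = (0.1767)(-0.5619) + (0.9843)(0.8272)(1.0000) = 0.71483,
so c = arccos(0.71483) = 0.77442 rad.
Distance = R·c = 6378.14 × 0.7744 ≈ 4939 km.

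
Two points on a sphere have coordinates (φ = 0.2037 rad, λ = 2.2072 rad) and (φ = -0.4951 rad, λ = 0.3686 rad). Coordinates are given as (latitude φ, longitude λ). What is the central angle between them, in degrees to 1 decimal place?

Let φ₁ = 0.2037 rad, φ₂ = -0.4951 rad, and Δλ = -1.8386 rad.
Haversine: a = sin²(Δφ/2) + cos φ₁ cos φ₂ sin²(Δλ/2) = 0.1172 + (0.9793)(0.8799)(0.6323) = 0.66207.
Central angle c = 2·arcsin(√a) = 1.90090 rad.
So the angular separation is 108.9°.

108.9°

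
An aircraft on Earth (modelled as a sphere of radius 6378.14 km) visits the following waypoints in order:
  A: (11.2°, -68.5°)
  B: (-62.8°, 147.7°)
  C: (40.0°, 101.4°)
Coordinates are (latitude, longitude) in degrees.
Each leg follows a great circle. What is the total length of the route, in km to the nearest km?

25778 km

Leg A→B: central angle 2.1348 rad, distance 13616.2 km.
Leg B→C: central angle 1.9069 rad, distance 12162.3 km.
Total: 13616.2 + 12162.3 ≈ 25778 km.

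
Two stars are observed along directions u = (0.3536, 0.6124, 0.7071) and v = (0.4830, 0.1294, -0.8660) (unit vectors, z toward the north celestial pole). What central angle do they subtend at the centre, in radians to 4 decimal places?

1.9415 rad

u·v = -0.3623; |u| = 1.0000, |v| = 1.0000.
cos θ = (u·v)/(|u||v|) = -0.3623, so θ = 1.9415 rad.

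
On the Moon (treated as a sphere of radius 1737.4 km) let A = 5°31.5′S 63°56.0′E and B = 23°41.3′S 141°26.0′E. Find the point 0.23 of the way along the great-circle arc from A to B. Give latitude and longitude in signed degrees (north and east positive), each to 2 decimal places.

Central angle δ = 1.3326 rad. Interpolating on the sphere with fraction f = 0.23:
P = [sin((1−f)δ)·A + sin(fδ)·B] / sin δ = 0.8801·A + 0.3105·B in Cartesian coordinates,
giving P = (0.1626, 0.9642, -0.2095), i.e. latitude -12.09°, longitude 80.43°.

-12.09°, 80.43°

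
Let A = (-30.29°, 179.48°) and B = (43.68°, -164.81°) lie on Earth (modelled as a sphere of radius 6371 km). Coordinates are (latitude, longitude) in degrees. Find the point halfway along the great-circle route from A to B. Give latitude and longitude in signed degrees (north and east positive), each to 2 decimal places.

The central angle between A and B is δ = 1.3152 rad.
With f = 0.5, the slerp weights are sin((1−f)δ)/sin δ = 0.6317 and sin(fδ)/sin δ = 0.6317.
Weighted sum of the unit vectors: (0.6317)·(-0.8634,0.0078,-0.5044) + (0.6317)·(-0.6979,-0.1895,0.6906) = (-0.9864, -0.1148, 0.1177).
Converting back: φ = atan2(z, √(x²+y²)) = 6.76°, λ = atan2(y, x) = -173.36°.

6.76°, -173.36°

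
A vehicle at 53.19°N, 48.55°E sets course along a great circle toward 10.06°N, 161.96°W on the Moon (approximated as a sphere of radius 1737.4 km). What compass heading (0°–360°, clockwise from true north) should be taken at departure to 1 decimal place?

With φ₁ = 0.9283, φ₂ = 0.1756, Δλ = 2.6091 rad, the forward-azimuth formula gives
θ = atan2( sin Δλ cos φ₂ , cos φ₁ sin φ₂ − sin φ₁ cos φ₂ cos Δλ ) = atan2(0.4999, 0.7838) = 32.53°.
So the initial bearing is 32.5°.

32.5°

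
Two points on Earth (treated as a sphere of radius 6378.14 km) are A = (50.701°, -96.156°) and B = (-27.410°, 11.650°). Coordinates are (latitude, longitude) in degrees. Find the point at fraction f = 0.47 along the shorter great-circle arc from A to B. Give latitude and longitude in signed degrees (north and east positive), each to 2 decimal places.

Central angle δ = 2.1273 rad. Interpolating on the sphere with fraction f = 0.47:
P = [sin((1−f)δ)·A + sin(fδ)·B] / sin δ = 1.0638·A + 0.9909·B in Cartesian coordinates,
giving P = (0.7892, -0.4923, 0.3671), i.e. latitude 21.54°, longitude -31.95°.

21.54°, -31.95°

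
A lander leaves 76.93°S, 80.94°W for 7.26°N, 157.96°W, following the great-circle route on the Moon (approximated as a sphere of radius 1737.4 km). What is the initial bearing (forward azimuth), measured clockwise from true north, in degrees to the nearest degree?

284°

With φ₁ = -1.3427, φ₂ = 0.1267, Δλ = -1.3443 rad, the forward-azimuth formula gives
θ = atan2( sin Δλ cos φ₂ , cos φ₁ sin φ₂ − sin φ₁ cos φ₂ cos Δλ ) = atan2(-0.9666, 0.2456) = -75.74°.
Adding 360° brings this into [0°, 360°): 284°.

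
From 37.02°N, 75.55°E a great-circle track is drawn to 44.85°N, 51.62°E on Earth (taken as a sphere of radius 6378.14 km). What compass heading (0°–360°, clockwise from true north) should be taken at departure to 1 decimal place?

With φ₁ = 0.6461, φ₂ = 0.7828, Δλ = -0.4177 rad, the forward-azimuth formula gives
θ = atan2( sin Δλ cos φ₂ , cos φ₁ sin φ₂ − sin φ₁ cos φ₂ cos Δλ ) = atan2(-0.2876, 0.1729) = -58.98°.
Adding 360° brings this into [0°, 360°): 301.0°.

301.0°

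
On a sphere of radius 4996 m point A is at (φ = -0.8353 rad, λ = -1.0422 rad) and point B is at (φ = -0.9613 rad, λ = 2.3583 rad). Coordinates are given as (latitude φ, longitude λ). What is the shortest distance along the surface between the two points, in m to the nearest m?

6654 m

With latitudes φ₁ = -47.859°, φ₂ = -55.078° and longitude difference Δλ = -165.166°:
cos c = sin φ₁ sin φ₂ + cos φ₁ cos φ₂ cos Δλ = (-0.7415)(-0.8199) + (0.6710)(0.5725)(-0.9667) = 0.23669,
so c = arccos(0.23669) = 1.33184 rad.
Distance = R·c = 4996 × 1.3318 ≈ 6654 m.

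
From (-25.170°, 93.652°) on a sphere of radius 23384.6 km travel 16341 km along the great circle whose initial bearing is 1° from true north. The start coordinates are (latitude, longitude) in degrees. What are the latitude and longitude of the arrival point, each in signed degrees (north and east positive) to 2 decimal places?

Angular distance δ = d/R = 16341/23384.6 = 0.69879 rad; initial bearing θ = 0.0175 rad.
sin φ₂ = sin φ₁ cos δ + cos φ₁ sin δ cos θ = (-0.4253)(0.7656) + (0.9050)(0.6433)(0.9998) = 0.2565, so φ₂ = 14.86°.
Δλ = atan2(sin θ sin δ cos φ₁, cos δ − sin φ₁ sin φ₂) = atan2(0.0102, 0.8747) = 0.666°.
λ₂ = 93.652° + 0.666° = 94.32°.

14.86°, 94.32°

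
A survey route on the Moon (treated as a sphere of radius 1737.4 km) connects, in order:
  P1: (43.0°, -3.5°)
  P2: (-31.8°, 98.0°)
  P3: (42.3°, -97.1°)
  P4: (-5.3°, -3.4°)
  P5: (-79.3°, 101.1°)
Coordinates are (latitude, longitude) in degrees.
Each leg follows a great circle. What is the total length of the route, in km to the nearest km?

Leg P1→P2: central angle 2.0752 rad, distance 3605.5 km.
Leg P2→P3: central angle 2.8634 rad, distance 4974.9 km.
Leg P3→P4: central angle 1.6807 rad, distance 2920.1 km.
Leg P4→P5: central angle 1.5263 rad, distance 2651.8 km.
Total: 3605.5 + 4974.9 + 2920.1 + 2651.8 ≈ 14152 km.

14152 km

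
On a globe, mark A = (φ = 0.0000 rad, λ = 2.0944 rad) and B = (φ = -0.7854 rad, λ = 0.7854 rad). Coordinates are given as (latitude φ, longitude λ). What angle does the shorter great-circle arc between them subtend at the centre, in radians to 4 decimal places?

1.3867 rad

In radians: φ₁ = 0.0000, φ₂ = -0.7854, Δλ = -75.000° = -1.3090 rad.
Haversine: a = sin²(Δφ/2) + cos φ₁ cos φ₂ sin²(Δλ/2) = 0.1464 + (1.0000)(0.7071)(0.3706) = 0.40849.
Central angle c = 2·arcsin(√a) = 1.38675 rad.
So the angular separation is 1.3867 rad.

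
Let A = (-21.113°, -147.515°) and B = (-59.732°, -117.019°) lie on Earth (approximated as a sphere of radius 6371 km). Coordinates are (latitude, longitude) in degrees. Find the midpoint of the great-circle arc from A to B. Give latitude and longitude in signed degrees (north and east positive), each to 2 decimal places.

Central angle δ = 0.7724 rad. Interpolating on the sphere with fraction f = 0.5:
P = [sin((1−f)δ)·A + sin(fδ)·B] / sin δ = 0.5397·A + 0.5397·B in Cartesian coordinates,
giving P = (-0.5483, -0.5128, -0.6606), i.e. latitude -41.35°, longitude -136.92°.

-41.35°, -136.92°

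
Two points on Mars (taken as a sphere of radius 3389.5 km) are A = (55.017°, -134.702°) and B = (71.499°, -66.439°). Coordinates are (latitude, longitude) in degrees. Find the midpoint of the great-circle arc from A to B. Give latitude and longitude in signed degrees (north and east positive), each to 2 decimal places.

The central angle between A and B is δ = 0.5654 rad.
With f = 0.5, the slerp weights are sin((1−f)δ)/sin δ = 0.5207 and sin(fδ)/sin δ = 0.5207.
Weighted sum of the unit vectors: (0.5207)·(-0.4033,-0.4075,0.8193) + (0.5207)·(0.1268,-0.2909,0.9483) = (-0.1439, -0.3636, 0.9204).
Converting back: φ = atan2(z, √(x²+y²)) = 66.98°, λ = atan2(y, x) = -111.60°.

66.98°, -111.60°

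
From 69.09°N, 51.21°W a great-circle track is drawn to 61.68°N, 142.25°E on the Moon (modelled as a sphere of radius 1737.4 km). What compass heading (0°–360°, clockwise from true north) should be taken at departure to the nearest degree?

Δλ = -166.540° = -2.9067 rad.
y = sin Δλ · cos φ₂ = (-0.2328)(0.4744) = -0.1104
x = cos φ₁ sin φ₂ − sin φ₁ cos φ₂ cos Δλ = (0.3569)(0.8803) − (0.9341)(0.4744)(-0.9725) = 0.7452
θ = atan2(y, x) = -8.43°; adding 360° gives 352°.

352°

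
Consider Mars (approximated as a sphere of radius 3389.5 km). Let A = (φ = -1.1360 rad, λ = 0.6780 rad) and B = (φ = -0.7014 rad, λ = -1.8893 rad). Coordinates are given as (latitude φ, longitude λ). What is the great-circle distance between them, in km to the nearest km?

In radians: φ₁ = -1.1360, φ₂ = -0.7014, Δλ = -147.095° = -2.5673 rad.
Haversine: a = sin²(Δφ/2) + cos φ₁ cos φ₂ sin²(Δλ/2) = 0.0465 + (0.4212)(0.7639)(0.9198) = 0.34246.
Central angle c = 2·arcsin(√a) = 1.25026 rad.
Distance = R·c = 3389.5 × 1.2503 ≈ 4238 km.

4238 km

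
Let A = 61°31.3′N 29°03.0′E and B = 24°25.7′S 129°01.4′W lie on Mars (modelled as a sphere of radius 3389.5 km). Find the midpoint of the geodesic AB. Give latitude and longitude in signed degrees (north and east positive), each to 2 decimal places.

The central angle between A and B is δ = 2.4438 rad.
With f = 0.5, the slerp weights are sin((1−f)δ)/sin δ = 1.4625 and sin(fδ)/sin δ = 1.4625.
Weighted sum of the unit vectors: (1.4625)·(0.4168,0.2315,0.8790) + (1.4625)·(-0.5733,-0.7073,-0.4136) = (-0.2288, -0.6959, 0.6807).
Converting back: φ = atan2(z, √(x²+y²)) = 42.90°, λ = atan2(y, x) = -108.20°.

42.90°, -108.20°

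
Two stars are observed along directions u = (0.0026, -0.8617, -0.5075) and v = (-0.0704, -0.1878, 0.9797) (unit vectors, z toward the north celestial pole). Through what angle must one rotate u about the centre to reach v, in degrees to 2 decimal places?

109.60°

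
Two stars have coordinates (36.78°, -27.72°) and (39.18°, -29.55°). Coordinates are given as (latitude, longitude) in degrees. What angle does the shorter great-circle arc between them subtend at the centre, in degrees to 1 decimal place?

2.8°

With latitudes φ₁ = 36.780°, φ₂ = 39.180° and longitude difference Δλ = -1.830°:
cos c = sin φ₁ sin φ₂ + cos φ₁ cos φ₂ cos Δλ = (0.5987)(0.6318) + (0.8009)(0.7752)(0.9995) = 0.99881,
so c = arccos(0.99881) = 0.04887 rad.
So the angular separation is 2.8°.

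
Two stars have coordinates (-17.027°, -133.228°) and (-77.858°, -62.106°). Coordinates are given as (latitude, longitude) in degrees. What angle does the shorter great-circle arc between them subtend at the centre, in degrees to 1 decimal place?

In radians: φ₁ = -0.2972, φ₂ = -1.3589, Δλ = 71.122° = 1.2413 rad.
Haversine: a = sin²(Δφ/2) + cos φ₁ cos φ₂ sin²(Δλ/2) = 0.2563 + (0.9562)(0.2103)(0.3382) = 0.32433.
Central angle c = 2·arcsin(√a) = 1.21179 rad.
So the angular separation is 69.4°.

69.4°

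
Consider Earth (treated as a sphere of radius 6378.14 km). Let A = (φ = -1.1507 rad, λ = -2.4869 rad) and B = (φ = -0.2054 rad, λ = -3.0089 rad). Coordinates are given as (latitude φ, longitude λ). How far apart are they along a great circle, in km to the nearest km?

In radians: φ₁ = -1.1507, φ₂ = -0.2054, Δλ = -29.908° = -0.5220 rad.
cos c = sin φ₁ sin φ₂ + cos φ₁ cos φ₂ cos Δλ = (-0.9130)(-0.2040) + (0.4078)(0.9790)(0.8668) = 0.53233,
so c = arccos(0.53233) = 1.00945 rad.
Distance = R·c = 6378.14 × 1.0095 ≈ 6438 km.

6438 km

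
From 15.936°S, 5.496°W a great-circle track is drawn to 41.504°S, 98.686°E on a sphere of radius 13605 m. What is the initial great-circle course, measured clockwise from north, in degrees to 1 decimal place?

133.4°

With φ₁ = -0.2781, φ₂ = -0.7244, Δλ = 1.8183 rad, the forward-azimuth formula gives
θ = atan2( sin Δλ cos φ₂ , cos φ₁ sin φ₂ − sin φ₁ cos φ₂ cos Δλ ) = atan2(0.7261, -0.6876) = 133.44°.
So the initial bearing is 133.4°.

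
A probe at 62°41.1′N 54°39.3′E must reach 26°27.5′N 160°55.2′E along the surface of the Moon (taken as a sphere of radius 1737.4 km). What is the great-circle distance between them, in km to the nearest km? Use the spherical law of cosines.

Let φ₁ = 1.0941 rad, φ₂ = 0.4618 rad, and Δλ = 1.8547 rad.
cos c = sin φ₁ sin φ₂ + cos φ₁ cos φ₂ cos Δλ = (0.8885)(0.4455) + (0.4589)(0.8953)(-0.2801) = 0.28081,
so c = arccos(0.28081) = 1.28616 rad.
Distance = R·c = 1737.4 × 1.2862 ≈ 2235 km.

2235 km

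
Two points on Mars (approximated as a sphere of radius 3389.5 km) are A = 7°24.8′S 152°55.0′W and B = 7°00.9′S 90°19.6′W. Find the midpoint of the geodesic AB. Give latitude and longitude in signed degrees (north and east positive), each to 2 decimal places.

The central angle between A and B is δ = 1.0828 rad.
With f = 0.5, the slerp weights are sin((1−f)δ)/sin δ = 0.5834 and sin(fδ)/sin δ = 0.5834.
Weighted sum of the unit vectors: (0.5834)·(-0.8829,-0.4515,-0.1290) + (0.5834)·(-0.0057,-0.9925,-0.1221) = (-0.5184, -0.8425, -0.1465).
Converting back: φ = atan2(z, √(x²+y²)) = -8.43°, λ = atan2(y, x) = -121.61°.

-8.43°, -121.61°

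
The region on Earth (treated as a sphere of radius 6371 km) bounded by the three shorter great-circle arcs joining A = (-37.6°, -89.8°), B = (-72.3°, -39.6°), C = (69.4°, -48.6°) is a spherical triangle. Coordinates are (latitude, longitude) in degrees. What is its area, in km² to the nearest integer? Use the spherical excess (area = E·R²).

Side lengths (central angles): a = 2.4753, b = 1.9406, c = 0.7445 rad; semiperimeter s = 2.5801.
By l'Huilier's theorem, tan(E/4) = √[tan(s/2) tan((s−a)/2) tan((s−b)/2) tan((s−c)/2)], giving spherical excess E = 1.0947 rad.
Area = E·R² = 1.0947 × (6371)² ≈ 44435460 km².

44435460 km²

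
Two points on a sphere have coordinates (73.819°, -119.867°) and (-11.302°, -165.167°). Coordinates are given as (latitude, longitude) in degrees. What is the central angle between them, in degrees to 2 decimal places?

With latitudes φ₁ = 73.819°, φ₂ = -11.302° and longitude difference Δλ = -45.300°:
Haversine: a = sin²(Δφ/2) + cos φ₁ cos φ₂ sin²(Δλ/2) = 0.4575 + (0.2787)(0.9806)(0.1483) = 0.49800.
Central angle c = 2·arcsin(√a) = 1.56680 rad.
So the angular separation is 89.77°.

89.77°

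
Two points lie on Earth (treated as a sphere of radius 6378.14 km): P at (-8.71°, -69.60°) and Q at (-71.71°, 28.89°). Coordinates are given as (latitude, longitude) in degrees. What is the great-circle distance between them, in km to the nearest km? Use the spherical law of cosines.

With latitudes φ₁ = -8.710°, φ₂ = -71.710° and longitude difference Δλ = 98.490°:
cos c = sin φ₁ sin φ₂ + cos φ₁ cos φ₂ cos Δλ = (-0.1514)(-0.9495) + (0.9885)(0.3138)(-0.1476) = 0.09798,
so c = arccos(0.09798) = 1.47265 rad.
Distance = R·c = 6378.14 × 1.4727 ≈ 9393 km.

9393 km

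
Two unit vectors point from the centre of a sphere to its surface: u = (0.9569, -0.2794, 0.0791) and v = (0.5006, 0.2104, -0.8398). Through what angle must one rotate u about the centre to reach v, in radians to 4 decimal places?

u·v = 0.3538; |u| = 1.0000, |v| = 1.0001.
cos θ = (u·v)/(|u||v|) = 0.3538, so θ = 1.2092 rad.

1.2092 rad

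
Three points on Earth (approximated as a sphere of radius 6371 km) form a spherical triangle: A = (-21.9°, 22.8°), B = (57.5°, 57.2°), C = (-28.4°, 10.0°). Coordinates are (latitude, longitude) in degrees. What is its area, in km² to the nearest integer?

6021767 km²

Side lengths (central angles): a = 1.6509, b = 0.2316, c = 1.4739 rad; semiperimeter s = 1.6782.
By l'Huilier's theorem, tan(E/4) = √[tan(s/2) tan((s−a)/2) tan((s−b)/2) tan((s−c)/2)], giving spherical excess E = 0.1484 rad.
Area = E·R² = 0.1484 × (6371)² ≈ 6021767 km².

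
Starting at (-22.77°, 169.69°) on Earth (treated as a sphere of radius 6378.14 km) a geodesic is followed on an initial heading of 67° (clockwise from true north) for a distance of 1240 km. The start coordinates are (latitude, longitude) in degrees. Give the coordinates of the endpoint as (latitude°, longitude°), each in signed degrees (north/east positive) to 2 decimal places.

-18.07°, -179.53°

Angular distance δ = d/R = 1240/6378.14 = 0.19441 rad; initial bearing θ = 1.1694 rad.
sin φ₂ = sin φ₁ cos δ + cos φ₁ sin δ cos θ = (-0.3870)(0.9812) + (0.9221)(0.1932)(0.3907) = -0.3101, so φ₂ = -18.07°.
Δλ = atan2(sin θ sin δ cos φ₁, cos δ − sin φ₁ sin φ₂) = atan2(0.1640, 0.8611) = 10.781°.
λ₂ = 169.690° + 10.781° = 180.47° → -179.53° after wrapping to (−180°, 180°].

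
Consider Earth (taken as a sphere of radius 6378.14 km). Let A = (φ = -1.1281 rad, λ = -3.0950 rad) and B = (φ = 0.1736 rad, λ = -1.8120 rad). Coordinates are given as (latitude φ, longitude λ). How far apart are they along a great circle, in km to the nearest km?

10250 km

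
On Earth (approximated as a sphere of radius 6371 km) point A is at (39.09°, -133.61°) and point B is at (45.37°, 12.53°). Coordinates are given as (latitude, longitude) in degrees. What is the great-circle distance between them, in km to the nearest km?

Let φ₁ = 0.6822 rad, φ₂ = 0.7919 rad, and Δλ = 2.5506 rad.
cos c = sin φ₁ sin φ₂ + cos φ₁ cos φ₂ cos Δλ = (0.6305)(0.7117) + (0.7762)(0.7025)(-0.8304) = -0.00406,
so c = arccos(-0.00406) = 1.57486 rad.
Distance = R·c = 6371 × 1.5749 ≈ 10033 km.

10033 km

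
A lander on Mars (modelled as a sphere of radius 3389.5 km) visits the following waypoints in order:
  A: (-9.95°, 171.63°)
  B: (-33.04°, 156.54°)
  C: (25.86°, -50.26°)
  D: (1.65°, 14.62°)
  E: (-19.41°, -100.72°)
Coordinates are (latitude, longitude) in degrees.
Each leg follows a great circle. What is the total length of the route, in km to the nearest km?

21520 km

Leg A→B: central angle 0.4703 rad, distance 1594.2 km.
Leg B→C: central angle 2.7168 rad, distance 9208.6 km.
Leg C→D: central angle 1.1654 rad, distance 3950.0 km.
Leg D→E: central angle 1.9966 rad, distance 6767.5 km.
Total: 1594.2 + 9208.6 + 3950.0 + 6767.5 ≈ 21520 km.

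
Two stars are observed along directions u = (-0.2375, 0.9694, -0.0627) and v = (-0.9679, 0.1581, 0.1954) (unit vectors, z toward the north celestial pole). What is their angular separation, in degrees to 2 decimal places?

68.23°

u·v = 0.3709; |u| = 1.0000, |v| = 1.0000.
cos θ = (u·v)/(|u||v|) = 0.3709, so θ = 68.23°.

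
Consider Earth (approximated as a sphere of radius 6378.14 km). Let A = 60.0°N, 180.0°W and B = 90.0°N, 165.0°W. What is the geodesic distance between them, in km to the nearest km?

3340 km

Let φ₁ = 1.0472 rad, φ₂ = 1.5708 rad, and Δλ = 0.2618 rad.
cos c = sin φ₁ sin φ₂ + cos φ₁ cos φ₂ cos Δλ = (0.8660)(1.0000) + (0.5000)(0.0000)(0.9659) = 0.86603,
so c = arccos(0.86603) = 0.52360 rad.
Distance = R·c = 6378.14 × 0.5236 ≈ 3340 km.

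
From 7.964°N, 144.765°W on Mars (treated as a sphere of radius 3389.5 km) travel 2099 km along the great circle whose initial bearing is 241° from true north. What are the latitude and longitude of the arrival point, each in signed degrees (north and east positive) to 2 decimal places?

-9.55°, -175.75°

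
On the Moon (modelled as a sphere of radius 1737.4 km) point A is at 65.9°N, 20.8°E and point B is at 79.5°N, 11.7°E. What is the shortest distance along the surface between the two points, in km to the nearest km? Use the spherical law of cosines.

419 km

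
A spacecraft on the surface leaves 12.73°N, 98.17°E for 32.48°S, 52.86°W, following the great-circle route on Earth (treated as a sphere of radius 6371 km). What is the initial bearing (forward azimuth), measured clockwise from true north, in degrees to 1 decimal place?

228.5°

Δλ = -151.030° = -2.6360 rad.
y = sin Δλ · cos φ₂ = (-0.4844)(0.8436) = -0.4086
x = cos φ₁ sin φ₂ − sin φ₁ cos φ₂ cos Δλ = (0.9754)(-0.5370) − (0.2204)(0.8436)(-0.8749) = -0.3612
θ = atan2(y, x) = -131.48°; adding 360° gives 228.5°.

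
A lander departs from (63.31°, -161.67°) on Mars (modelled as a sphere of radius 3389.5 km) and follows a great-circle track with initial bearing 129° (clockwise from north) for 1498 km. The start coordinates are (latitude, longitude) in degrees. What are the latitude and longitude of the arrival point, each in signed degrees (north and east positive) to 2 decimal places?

Angular distance δ = d/R = 1498/3389.5 = 0.44195 rad; initial bearing θ = 2.2515 rad.
sin φ₂ = sin φ₁ cos δ + cos φ₁ sin δ cos θ = (0.8934)(0.9039) + (0.4492)(0.4277)(-0.6293) = 0.6867, so φ₂ = 43.37°.
Δλ = atan2(sin θ sin δ cos φ₁, cos δ − sin φ₁ sin φ₂) = atan2(0.1493, 0.2904) = 27.210°.
λ₂ = -161.670° + 27.210° = -134.46°.

43.37°, -134.46°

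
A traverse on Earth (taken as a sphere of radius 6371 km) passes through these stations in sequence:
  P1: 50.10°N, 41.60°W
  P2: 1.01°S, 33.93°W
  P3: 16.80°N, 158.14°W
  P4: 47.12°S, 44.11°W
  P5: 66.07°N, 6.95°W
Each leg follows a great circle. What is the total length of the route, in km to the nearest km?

Leg P1→P2: central angle 0.8994 rad, distance 5730.0 km.
Leg P2→P3: central angle 2.1451 rad, distance 13666.4 km.
Leg P3→P4: central angle 2.0681 rad, distance 13175.9 km.
Leg P4→P5: central angle 2.0374 rad, distance 12980.1 km.
Total: 5730.0 + 13666.4 + 13175.9 + 12980.1 ≈ 45552 km.

45552 km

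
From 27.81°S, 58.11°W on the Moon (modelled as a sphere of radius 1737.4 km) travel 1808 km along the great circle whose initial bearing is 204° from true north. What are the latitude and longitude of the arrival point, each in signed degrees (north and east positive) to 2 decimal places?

-68.91°, -135.33°

Angular distance δ = d/R = 1808/1737.4 = 1.04064 rad; initial bearing θ = 3.5605 rad.
sin φ₂ = sin φ₁ cos δ + cos φ₁ sin δ cos θ = (-0.4665)(0.5057) + (0.8845)(0.8627)(-0.9135) = -0.9330, so φ₂ = -68.91°.
Δλ = atan2(sin θ sin δ cos φ₁, cos δ − sin φ₁ sin φ₂) = atan2(-0.3104, 0.0704) = -77.224°.
λ₂ = -58.110° − 77.224° = -135.33°.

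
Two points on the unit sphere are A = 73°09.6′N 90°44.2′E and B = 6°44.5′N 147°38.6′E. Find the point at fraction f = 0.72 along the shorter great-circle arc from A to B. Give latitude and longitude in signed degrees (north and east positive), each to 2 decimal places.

Central angle δ = 1.2980 rad. Interpolating on the sphere with fraction f = 0.72:
P = [sin((1−f)δ)·A + sin(fδ)·B] / sin δ = 0.3691·A + 0.8352·B in Cartesian coordinates,
giving P = (-0.7020, 0.5508, 0.4514), i.e. latitude 26.83°, longitude 141.88°.

26.83°, 141.88°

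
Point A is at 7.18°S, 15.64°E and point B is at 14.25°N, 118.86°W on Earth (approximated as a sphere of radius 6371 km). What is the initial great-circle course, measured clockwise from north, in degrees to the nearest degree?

Δλ = -134.500° = -2.3475 rad.
y = sin Δλ · cos φ₂ = (-0.7133)(0.9692) = -0.6913
x = cos φ₁ sin φ₂ − sin φ₁ cos φ₂ cos Δλ = (0.9922)(0.2462) − (-0.1250)(0.9692)(-0.7009) = 0.1593
θ = atan2(y, x) = -77.02°; adding 360° gives 283°.

283°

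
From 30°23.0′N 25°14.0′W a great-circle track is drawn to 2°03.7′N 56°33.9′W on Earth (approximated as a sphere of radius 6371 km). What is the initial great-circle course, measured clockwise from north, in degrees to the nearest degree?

232°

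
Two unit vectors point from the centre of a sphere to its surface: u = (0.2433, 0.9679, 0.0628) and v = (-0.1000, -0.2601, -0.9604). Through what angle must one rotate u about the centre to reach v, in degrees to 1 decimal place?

109.7°

u·v = -0.3364; |u| = 1.0000, |v| = 1.0000.
cos θ = (u·v)/(|u||v|) = -0.3364, so θ = 109.7°.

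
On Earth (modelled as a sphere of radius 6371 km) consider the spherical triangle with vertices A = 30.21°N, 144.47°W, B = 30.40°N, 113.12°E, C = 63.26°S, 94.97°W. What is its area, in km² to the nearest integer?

113499800 km²

Side lengths (central angles): a = 2.4886, b = 1.7689, c = 1.4762 rad; semiperimeter s = 2.8669.
By l'Huilier's theorem, tan(E/4) = √[tan(s/2) tan((s−a)/2) tan((s−b)/2) tan((s−c)/2)], giving spherical excess E = 2.7963 rad.
Area = E·R² = 2.7963 × (6371)² ≈ 113499800 km².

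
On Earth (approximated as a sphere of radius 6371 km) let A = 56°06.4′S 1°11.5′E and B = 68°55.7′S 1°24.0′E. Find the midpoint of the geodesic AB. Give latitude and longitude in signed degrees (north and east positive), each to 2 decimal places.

Central angle δ = 0.2238 rad. Interpolating on the sphere with fraction f = 0.5:
P = [sin((1−f)δ)·A + sin(fδ)·B] / sin δ = 0.5031·A + 0.5031·B in Cartesian coordinates,
giving P = (0.4614, 0.0103, -0.8872), i.e. latitude -62.52°, longitude 1.27°.

-62.52°, 1.27°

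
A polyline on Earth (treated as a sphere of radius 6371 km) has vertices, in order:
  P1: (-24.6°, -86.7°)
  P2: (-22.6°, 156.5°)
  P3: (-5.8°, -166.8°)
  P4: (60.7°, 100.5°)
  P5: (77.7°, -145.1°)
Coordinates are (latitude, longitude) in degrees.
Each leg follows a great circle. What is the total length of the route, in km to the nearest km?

Leg P1→P2: central angle 1.7911 rad, distance 11410.9 km.
Leg P2→P3: central angle 0.6837 rad, distance 4355.7 km.
Leg P3→P4: central angle 1.6821 rad, distance 10716.6 km.
Leg P4→P5: central angle 0.6284 rad, distance 4003.4 km.
Total: 11410.9 + 4355.7 + 10716.6 + 4003.4 ≈ 30487 km.

30487 km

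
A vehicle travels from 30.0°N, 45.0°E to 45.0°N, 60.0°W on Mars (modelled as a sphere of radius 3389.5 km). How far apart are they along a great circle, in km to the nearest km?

With latitudes φ₁ = 30.000°, φ₂ = 45.000° and longitude difference Δλ = -105.000°:
cos c = sin φ₁ sin φ₂ + cos φ₁ cos φ₂ cos Δλ = (0.5000)(0.7071) + (0.8660)(0.7071)(-0.2588) = 0.19506,
so c = arccos(0.19506) = 1.37448 rad.
Distance = R·c = 3389.5 × 1.3745 ≈ 4659 km.

4659 km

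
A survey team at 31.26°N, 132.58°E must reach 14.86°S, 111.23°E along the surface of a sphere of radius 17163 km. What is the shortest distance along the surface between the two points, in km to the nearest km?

With latitudes φ₁ = 31.260°, φ₂ = -14.860° and longitude difference Δλ = -21.350°:
cos c = sin φ₁ sin φ₂ + cos φ₁ cos φ₂ cos Δλ = (0.5189)(-0.2565) + (0.8548)(0.9666)(0.9314) = 0.63645,
so c = arccos(0.63645) = 0.88091 rad.
Distance = R·c = 17163 × 0.8809 ≈ 15119 km.

15119 km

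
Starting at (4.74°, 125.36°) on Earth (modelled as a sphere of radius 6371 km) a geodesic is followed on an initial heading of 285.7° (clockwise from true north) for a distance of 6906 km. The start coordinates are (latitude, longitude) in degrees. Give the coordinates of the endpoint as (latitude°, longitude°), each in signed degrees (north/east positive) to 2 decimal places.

16.08°, 63.05°

Angular distance δ = d/R = 6906/6371 = 1.08397 rad; initial bearing θ = 4.9864 rad.
sin φ₂ = sin φ₁ cos δ + cos φ₁ sin δ cos θ = (0.0826)(0.4678) + (0.9966)(0.8838)(0.2706) = 0.2770, so φ₂ = 16.08°.
Δλ = atan2(sin θ sin δ cos φ₁, cos δ − sin φ₁ sin φ₂) = atan2(-0.8479, 0.4449) = -62.313°.
λ₂ = 125.360° − 62.313° = 63.05°.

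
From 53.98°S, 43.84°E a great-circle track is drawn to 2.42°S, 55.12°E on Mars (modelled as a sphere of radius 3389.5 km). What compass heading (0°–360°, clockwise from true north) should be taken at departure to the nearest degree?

14°

Δλ = 11.280° = 0.1969 rad.
y = sin Δλ · cos φ₂ = (0.1956)(0.9991) = 0.1954
x = cos φ₁ sin φ₂ − sin φ₁ cos φ₂ cos Δλ = (0.5881)(-0.0422) − (-0.8088)(0.9991)(0.9807) = 0.7676
θ = atan2(y, x) = 14.28°, so the bearing is 14°.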